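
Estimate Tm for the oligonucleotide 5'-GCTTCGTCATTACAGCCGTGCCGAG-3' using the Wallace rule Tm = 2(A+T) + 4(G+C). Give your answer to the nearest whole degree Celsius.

Base counts: A=4, T=6, G=7, C=8 (length 25).
Tm = 2·(4+6) + 4·(7+8) = 2·10 + 4·15 = 20 + 60 = 80°C.

80°C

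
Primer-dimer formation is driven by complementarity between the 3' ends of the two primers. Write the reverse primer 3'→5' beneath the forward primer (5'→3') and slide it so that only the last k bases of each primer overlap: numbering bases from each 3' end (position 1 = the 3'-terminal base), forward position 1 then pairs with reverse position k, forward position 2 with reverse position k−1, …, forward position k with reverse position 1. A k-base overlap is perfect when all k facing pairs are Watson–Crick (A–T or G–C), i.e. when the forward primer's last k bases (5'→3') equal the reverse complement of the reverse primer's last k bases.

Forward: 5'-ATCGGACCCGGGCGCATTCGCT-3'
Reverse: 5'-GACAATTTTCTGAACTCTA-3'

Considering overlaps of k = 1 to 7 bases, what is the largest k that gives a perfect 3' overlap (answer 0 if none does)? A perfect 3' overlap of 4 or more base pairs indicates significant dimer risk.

Last 7 bases (5'→3') — forward …ATTCGCT, reverse …AACTCTA.
Reverse complement of the reverse primer's last 7 bases: TAGAGTT; its first k bases are the reverse complement of the reverse primer's last k bases, so a perfect k-base overlap needs the forward primer's last k bases to equal them.
Comparing (forward last k vs required): k=1: T vs T ✓; k=2: CT vs TA ✗; k=3: GCT vs TAG ✗; k=4: CGCT vs TAGA ✗; k=5: TCGCT vs TAGAG ✗; k=6: TTCGCT vs TAGAGT ✗; k=7: ATTCGCT vs TAGAGTT ✗.
Only k = 1 is perfect, so the longest perfect 3' overlap is 1.

Longest perfect overlap: 1 complementary base pair; below the dimer-risk threshold (threshold 4).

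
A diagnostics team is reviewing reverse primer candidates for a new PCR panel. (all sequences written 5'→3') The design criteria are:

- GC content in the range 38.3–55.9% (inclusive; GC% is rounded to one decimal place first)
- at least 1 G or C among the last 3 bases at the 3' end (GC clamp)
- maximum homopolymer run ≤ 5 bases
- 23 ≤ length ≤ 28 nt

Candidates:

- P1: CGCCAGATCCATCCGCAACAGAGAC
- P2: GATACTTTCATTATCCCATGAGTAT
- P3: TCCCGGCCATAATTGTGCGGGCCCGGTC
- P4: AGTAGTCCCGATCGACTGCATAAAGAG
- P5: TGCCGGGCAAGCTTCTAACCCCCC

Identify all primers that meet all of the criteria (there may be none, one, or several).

P1 (25 nt, A=8 T=2 G=5 C=10): GC 15/25 = 60.0%, outside 38.3–55.9% ✗; 3' end GAC has 2 G/C ✓; longest run = 2 ✓; length 25 ✓ — fails.
P2 (25 nt, A=7 T=10 G=3 C=5): GC 8/25 = 32.0%, outside 38.3–55.9% ✗; 3' end TAT has 0 G/C, need ≥1 ✗; longest run = 3 ✓; length 25 ✓ — fails.
P3 (28 nt, A=3 T=6 G=9 C=10): GC 19/28 = 67.9%, outside 38.3–55.9% ✗; 3' end GTC has 2 G/C ✓; longest run = 3 ✓; length 28 ✓ — fails.
P4 (27 nt, A=9 T=5 G=7 C=6): GC 13/27 = 48.1% ✓; 3' end GAG has 2 G/C ✓; longest run = 3 ✓; length 27 ✓ — passes.
P5 (24 nt, A=4 T=4 G=5 C=11): GC 16/24 = 66.7%, outside 38.3–55.9% ✗; 3' end CCC has 3 G/C ✓; longest run = 6, exceeds 5 ✗; length 24 ✓ — fails.

P4 only.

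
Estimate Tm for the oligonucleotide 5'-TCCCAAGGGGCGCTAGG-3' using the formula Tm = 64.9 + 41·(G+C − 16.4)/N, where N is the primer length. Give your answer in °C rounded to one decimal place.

54.3°C

Base counts: A=3, T=2, G=7, C=5; G+C = 12, N = 17.
Tm = 64.9 + 41·(12 − 16.4)/17 = 64.9 + -180.40/17 = 54.3°C.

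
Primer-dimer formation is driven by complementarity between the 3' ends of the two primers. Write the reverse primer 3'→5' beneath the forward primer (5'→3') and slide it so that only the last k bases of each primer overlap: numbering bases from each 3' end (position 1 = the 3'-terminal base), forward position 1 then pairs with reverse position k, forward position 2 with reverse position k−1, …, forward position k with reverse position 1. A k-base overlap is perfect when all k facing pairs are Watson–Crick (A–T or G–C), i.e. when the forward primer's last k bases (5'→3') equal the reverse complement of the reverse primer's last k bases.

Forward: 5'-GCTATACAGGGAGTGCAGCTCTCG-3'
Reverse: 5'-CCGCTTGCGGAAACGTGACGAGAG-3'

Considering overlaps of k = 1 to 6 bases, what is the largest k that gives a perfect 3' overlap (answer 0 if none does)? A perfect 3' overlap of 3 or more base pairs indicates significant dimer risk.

Last 6 bases (5'→3') — forward …CTCTCG, reverse …CGAGAG.
Reverse complement of the reverse primer's last 6 bases: CTCTCG; its first k bases are the reverse complement of the reverse primer's last k bases, so a perfect k-base overlap needs the forward primer's last k bases to equal them.
Comparing (forward last k vs required): k=1: G vs C ✗; k=2: CG vs CT ✗; k=3: TCG vs CTC ✗; k=4: CTCG vs CTCT ✗; k=5: TCTCG vs CTCTC ✗; k=6: CTCTCG vs CTCTCG ✓.
Only k = 6 is perfect, so the longest perfect 3' overlap is 6.

Longest perfect overlap: 6 complementary base pairs; significant dimer risk (threshold 3).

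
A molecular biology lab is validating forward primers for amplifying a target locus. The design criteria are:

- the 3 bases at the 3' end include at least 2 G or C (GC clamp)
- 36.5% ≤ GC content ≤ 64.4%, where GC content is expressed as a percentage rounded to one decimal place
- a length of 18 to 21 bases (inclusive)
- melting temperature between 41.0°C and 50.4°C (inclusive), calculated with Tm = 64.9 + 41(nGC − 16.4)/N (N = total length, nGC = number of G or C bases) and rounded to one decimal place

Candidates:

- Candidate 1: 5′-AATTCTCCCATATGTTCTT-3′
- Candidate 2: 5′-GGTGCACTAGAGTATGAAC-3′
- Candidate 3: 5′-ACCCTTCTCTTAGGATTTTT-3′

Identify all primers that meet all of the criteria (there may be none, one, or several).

Candidate 1 (19 nt, A=4 T=9 G=1 C=5): 3' end CTT has 1 G/C, need ≥2 ✗; GC 6/19 = 31.6%, outside 36.5–64.4% ✗; length 19 ✓; Tm = 64.9 + 41·(6 − 16.4)/19 = 42.5°C ✓ — fails.
Candidate 2 (19 nt, A=6 T=4 G=6 C=3): 3' end AAC has 1 G/C, need ≥2 ✗; GC 9/19 = 47.4% ✓; length 19 ✓; Tm = 64.9 + 41·(9 − 16.4)/19 = 48.9°C ✓ — fails.
Candidate 3 (20 nt, A=3 T=10 G=2 C=5): 3' end TTT has 0 G/C, need ≥2 ✗; GC 7/20 = 35.0%, outside 36.5–64.4% ✗; length 20 ✓; Tm = 64.9 + 41·(7 − 16.4)/20 = 45.6°C ✓ — fails.

None of the candidates satisfy all criteria.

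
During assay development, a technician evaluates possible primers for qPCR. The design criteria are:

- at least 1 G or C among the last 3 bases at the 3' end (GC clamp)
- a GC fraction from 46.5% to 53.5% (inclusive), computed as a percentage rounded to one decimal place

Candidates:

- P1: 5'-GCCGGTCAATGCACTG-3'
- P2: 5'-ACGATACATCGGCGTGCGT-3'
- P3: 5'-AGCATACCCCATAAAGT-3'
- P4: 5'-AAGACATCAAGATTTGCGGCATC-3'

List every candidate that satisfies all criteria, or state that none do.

None of the candidates satisfy all criteria.

P1 (16 nt, A=3 T=3 G=5 C=5): 3' end CTG has 2 G/C ✓; GC 10/16 = 62.5%, outside 46.5–53.5% ✗ — fails.
P2 (19 nt, A=4 T=4 G=6 C=5): 3' end CGT has 2 G/C ✓; GC 11/19 = 57.9%, outside 46.5–53.5% ✗ — fails.
P3 (17 nt, A=7 T=3 G=2 C=5): 3' end AGT has 1 G/C ✓; GC 7/17 = 41.2%, outside 46.5–53.5% ✗ — fails.
P4 (23 nt, A=8 T=5 G=5 C=5): 3' end ATC has 1 G/C ✓; GC 10/23 = 43.5%, outside 46.5–53.5% ✗ — fails.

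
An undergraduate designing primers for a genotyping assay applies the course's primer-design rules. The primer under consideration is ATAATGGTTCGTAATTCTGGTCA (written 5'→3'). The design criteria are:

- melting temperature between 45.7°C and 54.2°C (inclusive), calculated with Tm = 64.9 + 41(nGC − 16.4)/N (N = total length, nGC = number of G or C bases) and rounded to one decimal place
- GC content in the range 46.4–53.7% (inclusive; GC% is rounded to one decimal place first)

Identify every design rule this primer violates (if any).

Fails: GC content.

Base counts: A=6, T=9, G=5, C=3 (length 23).
Tm: Tm = 64.9 + 41·(8 − 16.4)/23 = 49.9°C ✓
GC content: GC 8/23 = 34.8%, outside 46.4–53.7% ✗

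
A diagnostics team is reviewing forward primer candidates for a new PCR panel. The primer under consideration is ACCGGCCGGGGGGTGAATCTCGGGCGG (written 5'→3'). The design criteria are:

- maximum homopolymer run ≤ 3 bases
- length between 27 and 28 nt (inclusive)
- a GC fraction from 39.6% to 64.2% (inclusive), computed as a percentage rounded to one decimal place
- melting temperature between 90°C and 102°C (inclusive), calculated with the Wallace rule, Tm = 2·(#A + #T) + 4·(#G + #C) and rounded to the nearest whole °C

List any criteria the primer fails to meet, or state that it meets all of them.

Fails: homopolymer run, GC content.

Base counts: A=3, T=3, G=14, C=7 (length 27).
homopolymer run: longest run = 6, exceeds 3 ✗
length: length 27 ✓
GC content: GC 21/27 = 77.8%, outside 39.6–64.2% ✗
Tm: Tm = 2·6 + 4·21 = 96°C ✓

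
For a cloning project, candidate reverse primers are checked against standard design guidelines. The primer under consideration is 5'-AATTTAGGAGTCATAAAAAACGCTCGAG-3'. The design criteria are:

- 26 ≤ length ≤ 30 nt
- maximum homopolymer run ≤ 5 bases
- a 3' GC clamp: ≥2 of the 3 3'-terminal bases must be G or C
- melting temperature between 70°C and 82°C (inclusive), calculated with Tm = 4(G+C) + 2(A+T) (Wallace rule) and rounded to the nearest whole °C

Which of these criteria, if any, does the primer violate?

Fails: homopolymer run.

Base counts: A=12, T=6, G=6, C=4 (length 28).
length: length 28 ✓
homopolymer run: longest run = 6, exceeds 5 ✗
GC clamp: 3' end GAG has 2 G/C ✓
Tm: Tm = 2·18 + 4·10 = 76°C ✓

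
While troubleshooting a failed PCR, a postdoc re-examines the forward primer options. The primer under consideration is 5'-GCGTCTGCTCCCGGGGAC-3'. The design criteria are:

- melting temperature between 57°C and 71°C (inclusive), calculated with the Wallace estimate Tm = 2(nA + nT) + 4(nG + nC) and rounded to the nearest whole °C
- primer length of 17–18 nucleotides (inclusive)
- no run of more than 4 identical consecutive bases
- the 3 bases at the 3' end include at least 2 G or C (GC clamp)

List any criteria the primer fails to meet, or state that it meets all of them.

Meets all criteria.

Base counts: A=1, T=3, G=7, C=7 (length 18).
Tm: Tm = 2·4 + 4·14 = 64°C ✓
length: length 18 ✓
homopolymer run: longest run = 4 ✓
GC clamp: 3' end GAC has 2 G/C ✓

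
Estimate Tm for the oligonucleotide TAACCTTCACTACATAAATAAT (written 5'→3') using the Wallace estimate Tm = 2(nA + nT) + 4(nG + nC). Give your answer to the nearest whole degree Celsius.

Base counts: A=10, T=7, G=0, C=5 (length 22).
Tm = 2·(10+7) + 4·(0+5) = 2·17 + 4·5 = 34 + 20 = 54°C.

54°C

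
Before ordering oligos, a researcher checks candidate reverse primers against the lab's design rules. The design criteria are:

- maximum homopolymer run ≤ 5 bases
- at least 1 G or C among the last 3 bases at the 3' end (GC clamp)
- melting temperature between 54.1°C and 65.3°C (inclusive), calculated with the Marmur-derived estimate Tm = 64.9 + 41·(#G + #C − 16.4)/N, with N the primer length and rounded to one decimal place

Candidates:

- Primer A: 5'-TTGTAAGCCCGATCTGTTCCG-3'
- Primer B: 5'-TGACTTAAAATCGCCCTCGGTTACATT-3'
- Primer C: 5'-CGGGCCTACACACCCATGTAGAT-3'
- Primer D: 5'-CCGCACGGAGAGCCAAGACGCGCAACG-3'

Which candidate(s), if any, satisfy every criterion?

Primer A (21 nt, A=3 T=7 G=5 C=6): longest run = 3 ✓; 3' end CCG has 3 G/C ✓; Tm = 64.9 + 41·(11 − 16.4)/21 = 54.4°C ✓ — passes.
Primer B (27 nt, A=7 T=9 G=4 C=7): longest run = 4 ✓; 3' end ATT has 0 G/C, need ≥1 ✗; Tm = 64.9 + 41·(11 − 16.4)/27 = 56.7°C ✓ — fails.
Primer C (23 nt, A=6 T=4 G=5 C=8): longest run = 3 ✓; 3' end GAT has 1 G/C ✓; Tm = 64.9 + 41·(13 − 16.4)/23 = 58.8°C ✓ — passes.
Primer D (27 nt, A=8 T=0 G=9 C=10): longest run = 2 ✓; 3' end ACG has 2 G/C ✓; Tm = 64.9 + 41·(19 − 16.4)/27 = 68.8°C, outside 54.1–65.3°C ✗ — fails.

Primer A and Primer C.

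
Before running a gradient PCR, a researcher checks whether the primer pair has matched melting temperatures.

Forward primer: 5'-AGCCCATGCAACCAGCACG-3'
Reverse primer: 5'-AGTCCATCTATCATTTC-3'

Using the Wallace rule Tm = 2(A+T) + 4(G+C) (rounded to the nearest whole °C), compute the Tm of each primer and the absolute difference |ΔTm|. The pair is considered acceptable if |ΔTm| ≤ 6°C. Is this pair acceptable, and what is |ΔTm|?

|ΔTm| = 16°C; the pair is not acceptable.

Forward: A=6 T=1 G=4 C=8 → Tm = 2·7 + 4·12 = 62°C.
Reverse: A=4 T=7 G=1 C=5 → Tm = 2·11 + 4·6 = 46°C.
|ΔTm| = |62 − 46| = 16°C, > 6°C.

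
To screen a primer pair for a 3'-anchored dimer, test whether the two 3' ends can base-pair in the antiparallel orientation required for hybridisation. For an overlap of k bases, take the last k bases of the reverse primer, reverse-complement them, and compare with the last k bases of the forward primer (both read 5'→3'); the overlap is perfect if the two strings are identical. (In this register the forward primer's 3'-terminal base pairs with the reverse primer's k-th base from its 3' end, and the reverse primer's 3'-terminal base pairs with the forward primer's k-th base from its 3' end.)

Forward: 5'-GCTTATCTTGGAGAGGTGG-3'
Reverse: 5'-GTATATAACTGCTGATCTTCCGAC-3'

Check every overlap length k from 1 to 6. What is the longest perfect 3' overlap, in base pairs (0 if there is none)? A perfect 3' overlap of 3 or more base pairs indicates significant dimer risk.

Last 6 bases (5'→3') — forward …AGGTGG, reverse …TCCGAC.
Reverse complement of the reverse primer's last 6 bases: GTCGGA; its first k bases are the reverse complement of the reverse primer's last k bases, so a perfect k-base overlap needs the forward primer's last k bases to equal them.
Comparing (forward last k vs required): k=1: G vs G ✓; k=2: GG vs GT ✗; k=3: TGG vs GTC ✗; k=4: GTGG vs GTCG ✗; k=5: GGTGG vs GTCGG ✗; k=6: AGGTGG vs GTCGGA ✗.
Only k = 1 is perfect, so the longest perfect 3' overlap is 1.

Longest perfect overlap: 1 complementary base pair; below the dimer-risk threshold (threshold 3).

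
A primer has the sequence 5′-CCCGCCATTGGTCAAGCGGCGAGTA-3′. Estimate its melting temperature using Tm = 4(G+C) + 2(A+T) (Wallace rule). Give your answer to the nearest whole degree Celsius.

82°C

Base counts: A=5, T=4, G=8, C=8 (length 25).
Tm = 2·(5+4) + 4·(8+8) = 2·9 + 4·16 = 18 + 64 = 82°C.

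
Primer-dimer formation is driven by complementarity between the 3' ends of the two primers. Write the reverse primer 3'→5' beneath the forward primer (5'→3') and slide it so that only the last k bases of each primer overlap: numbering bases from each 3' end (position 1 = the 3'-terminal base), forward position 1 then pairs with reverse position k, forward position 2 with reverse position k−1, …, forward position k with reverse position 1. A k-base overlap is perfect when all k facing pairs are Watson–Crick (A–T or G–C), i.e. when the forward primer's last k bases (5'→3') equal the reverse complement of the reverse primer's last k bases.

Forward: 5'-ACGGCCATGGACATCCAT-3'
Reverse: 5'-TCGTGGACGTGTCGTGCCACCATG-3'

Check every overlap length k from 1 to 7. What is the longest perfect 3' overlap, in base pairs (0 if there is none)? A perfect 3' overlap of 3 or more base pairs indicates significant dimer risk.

Last 7 bases (5'→3') — forward …CATCCAT, reverse …CACCATG.
Reverse complement of the reverse primer's last 7 bases: CATGGTG; its first k bases are the reverse complement of the reverse primer's last k bases, so a perfect k-base overlap needs the forward primer's last k bases to equal them.
Comparing (forward last k vs required): k=1: T vs C ✗; k=2: AT vs CA ✗; k=3: CAT vs CAT ✓; k=4: CCAT vs CATG ✗; k=5: TCCAT vs CATGG ✗; k=6: ATCCAT vs CATGGT ✗; k=7: CATCCAT vs CATGGTG ✗.
Only k = 3 is perfect, so the longest perfect 3' overlap is 3.

Longest perfect overlap: 3 complementary base pairs; significant dimer risk (threshold 3).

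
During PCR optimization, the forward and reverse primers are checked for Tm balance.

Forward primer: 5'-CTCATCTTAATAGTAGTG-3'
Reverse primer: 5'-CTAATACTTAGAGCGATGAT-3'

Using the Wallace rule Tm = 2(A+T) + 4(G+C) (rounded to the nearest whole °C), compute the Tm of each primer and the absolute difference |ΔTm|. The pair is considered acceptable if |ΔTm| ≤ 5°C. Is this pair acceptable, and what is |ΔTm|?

Forward: A=5 T=7 G=3 C=3 → Tm = 2·12 + 4·6 = 48°C.
Reverse: A=7 T=6 G=4 C=3 → Tm = 2·13 + 4·7 = 54°C.
|ΔTm| = |48 − 54| = 6°C, > 5°C.

|ΔTm| = 6°C; the pair is not acceptable.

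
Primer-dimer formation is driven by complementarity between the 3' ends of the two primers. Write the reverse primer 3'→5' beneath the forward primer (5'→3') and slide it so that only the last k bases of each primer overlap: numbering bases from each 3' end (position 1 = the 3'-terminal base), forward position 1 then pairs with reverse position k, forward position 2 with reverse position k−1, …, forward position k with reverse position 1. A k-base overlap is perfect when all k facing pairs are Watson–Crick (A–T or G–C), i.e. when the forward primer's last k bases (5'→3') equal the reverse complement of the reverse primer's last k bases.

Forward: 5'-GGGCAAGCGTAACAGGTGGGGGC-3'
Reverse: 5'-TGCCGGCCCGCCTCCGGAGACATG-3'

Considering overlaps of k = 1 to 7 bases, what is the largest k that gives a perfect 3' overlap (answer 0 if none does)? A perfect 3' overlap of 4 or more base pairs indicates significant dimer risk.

Longest perfect overlap: 1 complementary base pair; below the dimer-risk threshold (threshold 4).

Last 7 bases (5'→3') — forward …TGGGGGC, reverse …AGACATG.
Reverse complement of the reverse primer's last 7 bases: CATGTCT; its first k bases are the reverse complement of the reverse primer's last k bases, so a perfect k-base overlap needs the forward primer's last k bases to equal them.
Comparing (forward last k vs required): k=1: C vs C ✓; k=2: GC vs CA ✗; k=3: GGC vs CAT ✗; k=4: GGGC vs CATG ✗; k=5: GGGGC vs CATGT ✗; k=6: GGGGGC vs CATGTC ✗; k=7: TGGGGGC vs CATGTCT ✗.
Only k = 1 is perfect, so the longest perfect 3' overlap is 1.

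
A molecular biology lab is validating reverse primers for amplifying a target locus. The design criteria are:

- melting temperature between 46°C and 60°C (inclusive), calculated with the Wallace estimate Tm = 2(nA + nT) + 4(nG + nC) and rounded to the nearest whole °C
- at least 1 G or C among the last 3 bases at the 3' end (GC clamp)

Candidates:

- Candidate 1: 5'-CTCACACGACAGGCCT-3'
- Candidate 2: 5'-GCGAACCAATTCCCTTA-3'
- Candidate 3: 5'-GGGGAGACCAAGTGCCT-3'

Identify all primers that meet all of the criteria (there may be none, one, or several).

Candidate 1 (16 nt, A=4 T=2 G=3 C=7): Tm = 2·6 + 4·10 = 52°C ✓; 3' end CCT has 2 G/C ✓ — passes.
Candidate 2 (17 nt, A=5 T=4 G=2 C=6): Tm = 2·9 + 4·8 = 50°C ✓; 3' end TTA has 0 G/C, need ≥1 ✗ — fails.
Candidate 3 (17 nt, A=4 T=2 G=7 C=4): Tm = 2·6 + 4·11 = 56°C ✓; 3' end CCT has 2 G/C ✓ — passes.

Candidate 1 and Candidate 3.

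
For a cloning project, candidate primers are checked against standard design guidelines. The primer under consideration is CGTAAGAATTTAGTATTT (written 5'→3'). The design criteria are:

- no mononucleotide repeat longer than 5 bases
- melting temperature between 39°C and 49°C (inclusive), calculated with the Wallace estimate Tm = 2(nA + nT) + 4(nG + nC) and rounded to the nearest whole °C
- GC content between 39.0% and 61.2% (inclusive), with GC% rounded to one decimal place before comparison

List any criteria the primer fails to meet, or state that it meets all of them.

Fails: GC content.

Base counts: A=6, T=8, G=3, C=1 (length 18).
homopolymer run: longest run = 3 ✓
Tm: Tm = 2·14 + 4·4 = 44°C ✓
GC content: GC 4/18 = 22.2%, outside 39.0–61.2% ✗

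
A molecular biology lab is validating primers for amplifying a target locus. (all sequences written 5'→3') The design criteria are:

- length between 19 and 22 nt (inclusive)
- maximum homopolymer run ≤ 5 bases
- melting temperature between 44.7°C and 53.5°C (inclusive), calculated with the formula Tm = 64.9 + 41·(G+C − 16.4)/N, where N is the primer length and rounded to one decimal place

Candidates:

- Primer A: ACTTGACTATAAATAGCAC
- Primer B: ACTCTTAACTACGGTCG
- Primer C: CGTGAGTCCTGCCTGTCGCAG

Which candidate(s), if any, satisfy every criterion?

Primer A (19 nt, A=8 T=5 G=2 C=4): length 19 ✓; longest run = 3 ✓; Tm = 64.9 + 41·(6 − 16.4)/19 = 42.5°C, outside 44.7–53.5°C ✗ — fails.
Primer B (17 nt, A=4 T=5 G=3 C=5): length 17, outside 19–22 ✗; longest run = 2 ✓; Tm = 64.9 + 41·(8 − 16.4)/17 = 44.6°C, outside 44.7–53.5°C ✗ — fails.
Primer C (21 nt, A=2 T=5 G=7 C=7): length 21 ✓; longest run = 2 ✓; Tm = 64.9 + 41·(14 − 16.4)/21 = 60.2°C, outside 44.7–53.5°C ✗ — fails.

None of the candidates satisfy all criteria.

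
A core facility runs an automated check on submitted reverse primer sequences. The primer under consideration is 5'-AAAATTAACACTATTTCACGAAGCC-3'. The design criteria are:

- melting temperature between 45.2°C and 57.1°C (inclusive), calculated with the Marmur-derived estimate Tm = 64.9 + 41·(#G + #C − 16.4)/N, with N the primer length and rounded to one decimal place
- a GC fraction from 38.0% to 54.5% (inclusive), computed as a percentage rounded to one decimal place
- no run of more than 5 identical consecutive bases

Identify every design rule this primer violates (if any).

Fails: GC content.

Base counts: A=11, T=6, G=2, C=6 (length 25).
Tm: Tm = 64.9 + 41·(8 − 16.4)/25 = 51.1°C ✓
GC content: GC 8/25 = 32.0%, outside 38.0–54.5% ✗
homopolymer run: longest run = 4 ✓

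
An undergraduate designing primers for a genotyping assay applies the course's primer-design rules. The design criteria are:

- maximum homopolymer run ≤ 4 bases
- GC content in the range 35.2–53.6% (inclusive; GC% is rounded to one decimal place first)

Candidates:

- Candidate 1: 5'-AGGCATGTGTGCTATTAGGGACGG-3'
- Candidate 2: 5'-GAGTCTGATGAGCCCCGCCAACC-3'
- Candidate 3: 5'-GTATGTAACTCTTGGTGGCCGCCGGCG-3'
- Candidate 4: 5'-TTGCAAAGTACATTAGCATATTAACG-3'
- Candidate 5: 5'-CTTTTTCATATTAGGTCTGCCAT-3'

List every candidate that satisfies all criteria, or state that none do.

Candidate 1 (24 nt, A=5 T=6 G=10 C=3): longest run = 3 ✓; GC 13/24 = 54.2%, outside 35.2–53.6% ✗ — fails.
Candidate 2 (23 nt, A=5 T=3 G=6 C=9): longest run = 4 ✓; GC 15/23 = 65.2%, outside 35.2–53.6% ✗ — fails.
Candidate 3 (27 nt, A=3 T=7 G=10 C=7): longest run = 2 ✓; GC 17/27 = 63.0%, outside 35.2–53.6% ✗ — fails.
Candidate 4 (26 nt, A=10 T=8 G=4 C=4): longest run = 3 ✓; GC 8/26 = 30.8%, outside 35.2–53.6% ✗ — fails.
Candidate 5 (23 nt, A=4 T=11 G=3 C=5): longest run = 5, exceeds 4 ✗; GC 8/23 = 34.8%, outside 35.2–53.6% ✗ — fails.

None of the candidates satisfy all criteria.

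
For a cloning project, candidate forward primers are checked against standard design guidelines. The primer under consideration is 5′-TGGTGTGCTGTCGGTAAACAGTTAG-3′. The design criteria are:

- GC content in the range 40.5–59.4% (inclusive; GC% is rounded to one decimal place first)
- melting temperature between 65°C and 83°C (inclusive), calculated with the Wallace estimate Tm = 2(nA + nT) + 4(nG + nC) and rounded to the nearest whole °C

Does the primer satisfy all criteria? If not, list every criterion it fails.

Meets all criteria.

Base counts: A=5, T=8, G=9, C=3 (length 25).
GC content: GC 12/25 = 48.0% ✓
Tm: Tm = 2·13 + 4·12 = 74°C ✓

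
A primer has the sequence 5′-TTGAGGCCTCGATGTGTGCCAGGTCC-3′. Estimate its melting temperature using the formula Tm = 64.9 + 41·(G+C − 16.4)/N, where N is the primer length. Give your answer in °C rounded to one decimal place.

64.3°C

Base counts: A=3, T=7, G=9, C=7; G+C = 16, N = 26.
Tm = 64.9 + 41·(16 − 16.4)/26 = 64.9 + -16.40/26 = 64.3°C.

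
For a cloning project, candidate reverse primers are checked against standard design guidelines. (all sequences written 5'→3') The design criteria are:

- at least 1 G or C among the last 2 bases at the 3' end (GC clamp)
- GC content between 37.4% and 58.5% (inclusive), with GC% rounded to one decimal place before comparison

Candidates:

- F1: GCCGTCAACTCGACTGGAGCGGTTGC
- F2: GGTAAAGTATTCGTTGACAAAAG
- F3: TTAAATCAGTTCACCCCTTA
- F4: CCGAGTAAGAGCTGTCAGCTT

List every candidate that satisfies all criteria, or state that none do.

None of the candidates satisfy all criteria.

F1 (26 nt, A=4 T=5 G=9 C=8): 3' end GC has 2 G/C ✓; GC 17/26 = 65.4%, outside 37.4–58.5% ✗ — fails.
F2 (23 nt, A=9 T=6 G=6 C=2): 3' end AG has 1 G/C ✓; GC 8/23 = 34.8%, outside 37.4–58.5% ✗ — fails.
F3 (20 nt, A=6 T=7 G=1 C=6): 3' end TA has 0 G/C, need ≥1 ✗; GC 7/20 = 35.0%, outside 37.4–58.5% ✗ — fails.
F4 (21 nt, A=5 T=5 G=6 C=5): 3' end TT has 0 G/C, need ≥1 ✗; GC 11/21 = 52.4% ✓ — fails.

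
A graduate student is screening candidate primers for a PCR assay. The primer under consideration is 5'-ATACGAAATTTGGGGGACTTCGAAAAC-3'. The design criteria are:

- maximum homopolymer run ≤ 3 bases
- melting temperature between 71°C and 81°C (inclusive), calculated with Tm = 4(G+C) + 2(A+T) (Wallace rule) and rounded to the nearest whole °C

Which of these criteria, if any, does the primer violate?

Fails: homopolymer run.

Base counts: A=10, T=6, G=7, C=4 (length 27).
homopolymer run: longest run = 5, exceeds 3 ✗
Tm: Tm = 2·16 + 4·11 = 76°C ✓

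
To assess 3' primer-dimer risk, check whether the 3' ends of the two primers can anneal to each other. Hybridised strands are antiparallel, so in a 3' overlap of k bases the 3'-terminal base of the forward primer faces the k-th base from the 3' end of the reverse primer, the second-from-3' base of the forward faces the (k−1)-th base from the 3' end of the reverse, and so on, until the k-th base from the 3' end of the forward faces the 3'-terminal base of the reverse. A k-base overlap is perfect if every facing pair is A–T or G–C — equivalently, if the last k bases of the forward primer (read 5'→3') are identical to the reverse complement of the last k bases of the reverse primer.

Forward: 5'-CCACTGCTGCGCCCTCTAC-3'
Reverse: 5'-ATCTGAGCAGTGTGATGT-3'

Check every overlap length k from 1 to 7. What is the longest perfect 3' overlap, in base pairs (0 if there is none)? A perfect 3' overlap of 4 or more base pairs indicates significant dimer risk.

Longest perfect overlap: 2 complementary base pairs; below the dimer-risk threshold (threshold 4).

Last 7 bases (5'→3') — forward …CCTCTAC, reverse …GTGATGT.
Reverse complement of the reverse primer's last 7 bases: ACATCAC; its first k bases are the reverse complement of the reverse primer's last k bases, so a perfect k-base overlap needs the forward primer's last k bases to equal them.
Comparing (forward last k vs required): k=1: C vs A ✗; k=2: AC vs AC ✓; k=3: TAC vs ACA ✗; k=4: CTAC vs ACAT ✗; k=5: TCTAC vs ACATC ✗; k=6: CTCTAC vs ACATCA ✗; k=7: CCTCTAC vs ACATCAC ✗.
Only k = 2 is perfect, so the longest perfect 3' overlap is 2.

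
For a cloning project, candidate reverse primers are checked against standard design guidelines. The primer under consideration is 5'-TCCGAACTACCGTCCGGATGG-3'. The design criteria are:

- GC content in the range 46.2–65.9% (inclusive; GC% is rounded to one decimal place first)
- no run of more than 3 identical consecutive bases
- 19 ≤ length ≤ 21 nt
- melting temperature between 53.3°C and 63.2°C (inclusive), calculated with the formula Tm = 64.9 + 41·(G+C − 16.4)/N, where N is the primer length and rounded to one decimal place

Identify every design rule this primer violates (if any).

Meets all criteria.

Base counts: A=4, T=4, G=6, C=7 (length 21).
GC content: GC 13/21 = 61.9% ✓
homopolymer run: longest run = 2 ✓
length: length 21 ✓
Tm: Tm = 64.9 + 41·(13 − 16.4)/21 = 58.3°C ✓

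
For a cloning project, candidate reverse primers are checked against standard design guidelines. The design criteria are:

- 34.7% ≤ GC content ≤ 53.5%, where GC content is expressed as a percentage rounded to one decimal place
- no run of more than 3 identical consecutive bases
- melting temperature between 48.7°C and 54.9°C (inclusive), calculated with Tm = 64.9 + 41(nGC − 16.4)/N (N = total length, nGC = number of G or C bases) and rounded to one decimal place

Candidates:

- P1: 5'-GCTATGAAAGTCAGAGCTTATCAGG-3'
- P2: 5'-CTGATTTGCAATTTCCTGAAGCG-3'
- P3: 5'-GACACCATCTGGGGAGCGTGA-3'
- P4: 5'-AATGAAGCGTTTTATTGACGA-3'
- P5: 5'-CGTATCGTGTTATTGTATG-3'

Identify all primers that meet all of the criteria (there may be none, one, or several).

P2 only.

P1 (25 nt, A=8 T=6 G=7 C=4): GC 11/25 = 44.0% ✓; longest run = 3 ✓; Tm = 64.9 + 41·(11 − 16.4)/25 = 56.0°C, outside 48.7–54.9°C ✗ — fails.
P2 (23 nt, A=5 T=8 G=5 C=5): GC 10/23 = 43.5% ✓; longest run = 3 ✓; Tm = 64.9 + 41·(10 − 16.4)/23 = 53.5°C ✓ — passes.
P3 (21 nt, A=5 T=3 G=8 C=5): GC 13/21 = 61.9%, outside 34.7–53.5% ✗; longest run = 4, exceeds 3 ✗; Tm = 64.9 + 41·(13 − 16.4)/21 = 58.3°C, outside 48.7–54.9°C ✗ — fails.
P4 (21 nt, A=7 T=7 G=5 C=2): GC 7/21 = 33.3%, outside 34.7–53.5% ✗; longest run = 4, exceeds 3 ✗; Tm = 64.9 + 41·(7 − 16.4)/21 = 46.5°C, outside 48.7–54.9°C ✗ — fails.
P5 (19 nt, A=3 T=9 G=5 C=2): GC 7/19 = 36.8% ✓; longest run = 2 ✓; Tm = 64.9 + 41·(7 − 16.4)/19 = 44.6°C, outside 48.7–54.9°C ✗ — fails.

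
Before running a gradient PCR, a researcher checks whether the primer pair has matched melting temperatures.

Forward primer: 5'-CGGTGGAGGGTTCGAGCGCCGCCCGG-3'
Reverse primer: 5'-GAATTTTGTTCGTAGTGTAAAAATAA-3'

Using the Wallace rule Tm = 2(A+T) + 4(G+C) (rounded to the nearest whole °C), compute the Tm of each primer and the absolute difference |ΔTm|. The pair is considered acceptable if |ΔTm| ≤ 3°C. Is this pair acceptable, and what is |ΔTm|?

|ΔTm| = 30°C; the pair is not acceptable.

Forward: A=2 T=3 G=13 C=8 → Tm = 2·5 + 4·21 = 94°C.
Reverse: A=10 T=10 G=5 C=1 → Tm = 2·20 + 4·6 = 64°C.
|ΔTm| = |94 − 64| = 30°C, > 3°C.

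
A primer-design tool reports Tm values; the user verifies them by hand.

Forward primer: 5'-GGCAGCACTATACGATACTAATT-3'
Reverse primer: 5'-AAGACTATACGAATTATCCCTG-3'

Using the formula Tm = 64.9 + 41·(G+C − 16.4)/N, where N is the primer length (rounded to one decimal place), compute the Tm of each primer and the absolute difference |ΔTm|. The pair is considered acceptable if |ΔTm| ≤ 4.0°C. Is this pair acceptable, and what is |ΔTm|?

Forward: G+C = 9, N = 23 → Tm = 64.9 + 41·(9 − 16.4)/23 = 51.7°C.
Reverse: G+C = 8, N = 22 → Tm = 64.9 + 41·(8 − 16.4)/22 = 49.2°C.
|ΔTm| = |51.7 − 49.2| = 2.5°C, ≤ 4.0°C.

|ΔTm| = 2.5°C; the pair is acceptable.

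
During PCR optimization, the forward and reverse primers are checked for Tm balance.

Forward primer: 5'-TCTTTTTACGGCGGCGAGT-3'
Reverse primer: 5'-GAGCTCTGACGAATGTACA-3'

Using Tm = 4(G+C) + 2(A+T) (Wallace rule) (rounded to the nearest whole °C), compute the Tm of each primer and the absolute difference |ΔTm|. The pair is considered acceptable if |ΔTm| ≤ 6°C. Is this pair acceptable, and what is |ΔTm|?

|ΔTm| = 2°C; the pair is acceptable.

Forward: A=2 T=7 G=6 C=4 → Tm = 2·9 + 4·10 = 58°C.
Reverse: A=6 T=4 G=5 C=4 → Tm = 2·10 + 4·9 = 56°C.
|ΔTm| = |58 − 56| = 2°C, ≤ 6°C.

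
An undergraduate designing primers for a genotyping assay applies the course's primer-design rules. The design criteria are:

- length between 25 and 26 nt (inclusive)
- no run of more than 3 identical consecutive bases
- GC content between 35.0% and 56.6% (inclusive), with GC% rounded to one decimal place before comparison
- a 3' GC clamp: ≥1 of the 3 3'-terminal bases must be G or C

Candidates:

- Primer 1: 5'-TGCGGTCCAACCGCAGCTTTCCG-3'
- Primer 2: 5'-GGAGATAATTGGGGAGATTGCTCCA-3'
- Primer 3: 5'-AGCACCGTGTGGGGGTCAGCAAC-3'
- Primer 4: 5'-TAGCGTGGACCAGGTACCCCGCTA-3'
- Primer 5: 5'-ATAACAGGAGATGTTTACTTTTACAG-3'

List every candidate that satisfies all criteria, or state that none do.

None of the candidates satisfy all criteria.

Primer 1 (23 nt, A=3 T=5 G=6 C=9): length 23, outside 25–26 ✗; longest run = 3 ✓; GC 15/23 = 65.2%, outside 35.0–56.6% ✗; 3' end CCG has 3 G/C ✓ — fails.
Primer 2 (25 nt, A=7 T=6 G=9 C=3): length 25 ✓; longest run = 4, exceeds 3 ✗; GC 12/25 = 48.0% ✓; 3' end CCA has 2 G/C ✓ — fails.
Primer 3 (23 nt, A=5 T=3 G=9 C=6): length 23, outside 25–26 ✗; longest run = 5, exceeds 3 ✗; GC 15/23 = 65.2%, outside 35.0–56.6% ✗; 3' end AAC has 1 G/C ✓ — fails.
Primer 4 (24 nt, A=5 T=4 G=7 C=8): length 24, outside 25–26 ✗; longest run = 4, exceeds 3 ✗; GC 15/24 = 62.5%, outside 35.0–56.6% ✗; 3' end CTA has 1 G/C ✓ — fails.
Primer 5 (26 nt, A=9 T=9 G=5 C=3): length 26 ✓; longest run = 4, exceeds 3 ✗; GC 8/26 = 30.8%, outside 35.0–56.6% ✗; 3' end CAG has 2 G/C ✓ — fails.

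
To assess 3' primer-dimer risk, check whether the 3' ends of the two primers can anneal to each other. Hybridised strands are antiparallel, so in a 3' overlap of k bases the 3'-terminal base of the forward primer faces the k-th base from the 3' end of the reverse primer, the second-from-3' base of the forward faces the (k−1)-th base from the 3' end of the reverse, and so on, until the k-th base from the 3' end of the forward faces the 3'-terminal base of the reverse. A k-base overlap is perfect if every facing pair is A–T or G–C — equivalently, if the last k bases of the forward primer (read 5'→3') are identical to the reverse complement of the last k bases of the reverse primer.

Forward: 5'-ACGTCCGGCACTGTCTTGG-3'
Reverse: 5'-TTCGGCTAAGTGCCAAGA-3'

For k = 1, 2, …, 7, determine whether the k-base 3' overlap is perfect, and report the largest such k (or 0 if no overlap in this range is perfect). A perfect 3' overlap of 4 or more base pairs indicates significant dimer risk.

Longest perfect overlap: 6 complementary base pairs; significant dimer risk (threshold 4).

Last 7 bases (5'→3') — forward …GTCTTGG, reverse …GCCAAGA.
Reverse complement of the reverse primer's last 7 bases: TCTTGGC; its first k bases are the reverse complement of the reverse primer's last k bases, so a perfect k-base overlap needs the forward primer's last k bases to equal them.
Comparing (forward last k vs required): k=1: G vs T ✗; k=2: GG vs TC ✗; k=3: TGG vs TCT ✗; k=4: TTGG vs TCTT ✗; k=5: CTTGG vs TCTTG ✗; k=6: TCTTGG vs TCTTGG ✓; k=7: GTCTTGG vs TCTTGGC ✗.
Only k = 6 is perfect, so the longest perfect 3' overlap is 6.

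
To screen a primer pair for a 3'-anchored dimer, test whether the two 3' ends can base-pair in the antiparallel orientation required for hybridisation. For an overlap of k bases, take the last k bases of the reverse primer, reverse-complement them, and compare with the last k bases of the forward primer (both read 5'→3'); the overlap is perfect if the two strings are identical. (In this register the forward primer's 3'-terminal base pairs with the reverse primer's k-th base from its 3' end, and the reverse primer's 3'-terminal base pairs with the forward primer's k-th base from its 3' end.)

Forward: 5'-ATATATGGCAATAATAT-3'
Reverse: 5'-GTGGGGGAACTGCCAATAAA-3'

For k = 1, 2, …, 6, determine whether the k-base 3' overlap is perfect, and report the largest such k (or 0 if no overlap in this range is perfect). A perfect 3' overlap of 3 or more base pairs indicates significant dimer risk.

Last 6 bases (5'→3') — forward …TAATAT, reverse …AATAAA.
Reverse complement of the reverse primer's last 6 bases: TTTATT; its first k bases are the reverse complement of the reverse primer's last k bases, so a perfect k-base overlap needs the forward primer's last k bases to equal them.
Comparing (forward last k vs required): k=1: T vs T ✓; k=2: AT vs TT ✗; k=3: TAT vs TTT ✗; k=4: ATAT vs TTTA ✗; k=5: AATAT vs TTTAT ✗; k=6: TAATAT vs TTTATT ✗.
Only k = 1 is perfect, so the longest perfect 3' overlap is 1.

Longest perfect overlap: 1 complementary base pair; below the dimer-risk threshold (threshold 3).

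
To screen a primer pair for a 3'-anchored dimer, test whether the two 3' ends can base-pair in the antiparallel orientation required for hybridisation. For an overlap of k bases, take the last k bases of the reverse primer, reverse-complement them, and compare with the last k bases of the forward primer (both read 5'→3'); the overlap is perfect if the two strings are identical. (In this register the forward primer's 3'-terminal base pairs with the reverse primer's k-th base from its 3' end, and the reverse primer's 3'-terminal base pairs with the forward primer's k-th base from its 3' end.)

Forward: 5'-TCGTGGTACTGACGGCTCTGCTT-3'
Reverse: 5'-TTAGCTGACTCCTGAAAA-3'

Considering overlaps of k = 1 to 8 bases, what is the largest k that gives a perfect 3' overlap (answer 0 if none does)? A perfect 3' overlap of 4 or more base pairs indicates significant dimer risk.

Last 8 bases (5'→3') — forward …CTCTGCTT, reverse …CCTGAAAA.
Reverse complement of the reverse primer's last 8 bases: TTTTCAGG; its first k bases are the reverse complement of the reverse primer's last k bases, so a perfect k-base overlap needs the forward primer's last k bases to equal them.
Comparing (forward last k vs required): k=1: T vs T ✓; k=2: TT vs TT ✓; k=3: CTT vs TTT ✗; k=4: GCTT vs TTTT ✗; k=5: TGCTT vs TTTTC ✗; k=6: CTGCTT vs TTTTCA ✗; k=7: TCTGCTT vs TTTTCAG ✗; k=8: CTCTGCTT vs TTTTCAGG ✗.
Perfect overlaps at k = 1, 2; the largest is 2.

Longest perfect overlap: 2 complementary base pairs; below the dimer-risk threshold (threshold 4).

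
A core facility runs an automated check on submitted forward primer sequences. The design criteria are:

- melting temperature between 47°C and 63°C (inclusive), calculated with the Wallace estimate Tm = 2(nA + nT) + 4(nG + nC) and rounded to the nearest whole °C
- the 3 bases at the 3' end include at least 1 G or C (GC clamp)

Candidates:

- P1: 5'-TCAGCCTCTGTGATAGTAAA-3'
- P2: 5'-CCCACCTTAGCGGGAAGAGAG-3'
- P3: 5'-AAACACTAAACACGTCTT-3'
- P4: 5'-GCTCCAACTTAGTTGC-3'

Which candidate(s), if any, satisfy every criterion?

P3 and P4.

P1 (20 nt, A=6 T=6 G=4 C=4): Tm = 2·12 + 4·8 = 56°C ✓; 3' end AAA has 0 G/C, need ≥1 ✗ — fails.
P2 (21 nt, A=6 T=2 G=7 C=6): Tm = 2·8 + 4·13 = 68°C, outside 47–63°C ✗; 3' end GAG has 2 G/C ✓ — fails.
P3 (18 nt, A=8 T=4 G=1 C=5): Tm = 2·12 + 4·6 = 48°C ✓; 3' end CTT has 1 G/C ✓ — passes.
P4 (16 nt, A=3 T=5 G=3 C=5): Tm = 2·8 + 4·8 = 48°C ✓; 3' end TGC has 2 G/C ✓ — passes.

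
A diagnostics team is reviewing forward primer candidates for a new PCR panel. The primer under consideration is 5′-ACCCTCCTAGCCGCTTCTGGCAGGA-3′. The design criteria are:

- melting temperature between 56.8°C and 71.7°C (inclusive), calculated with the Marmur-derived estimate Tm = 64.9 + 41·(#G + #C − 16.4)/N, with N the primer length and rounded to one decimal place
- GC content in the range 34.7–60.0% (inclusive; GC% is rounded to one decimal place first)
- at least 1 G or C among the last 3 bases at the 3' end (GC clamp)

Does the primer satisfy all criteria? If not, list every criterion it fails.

Base counts: A=4, T=5, G=6, C=10 (length 25).
Tm: Tm = 64.9 + 41·(16 − 16.4)/25 = 64.2°C ✓
GC content: GC 16/25 = 64.0%, outside 34.7–60.0% ✗
GC clamp: 3' end GGA has 2 G/C ✓

Fails: GC content.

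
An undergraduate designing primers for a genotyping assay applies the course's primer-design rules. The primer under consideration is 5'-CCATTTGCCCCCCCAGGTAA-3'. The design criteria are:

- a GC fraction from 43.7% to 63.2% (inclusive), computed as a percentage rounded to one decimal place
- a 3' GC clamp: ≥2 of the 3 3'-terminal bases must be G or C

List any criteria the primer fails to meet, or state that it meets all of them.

Base counts: A=4, T=4, G=3, C=9 (length 20).
GC content: GC 12/20 = 60.0% ✓
GC clamp: 3' end TAA has 0 G/C, need ≥2 ✗

Fails: GC clamp.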